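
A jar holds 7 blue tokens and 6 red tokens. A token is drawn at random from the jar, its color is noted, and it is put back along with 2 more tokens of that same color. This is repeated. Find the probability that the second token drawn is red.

Condition on the first draw. If first is red (prob 6/13), second-red has prob (8)/(15); if not (prob 7/13), it has prob 6/(15).
P = (6/13)·(8/15) + (7/13)·(6/15) = 6/13 ≈ 0.4615.

6/13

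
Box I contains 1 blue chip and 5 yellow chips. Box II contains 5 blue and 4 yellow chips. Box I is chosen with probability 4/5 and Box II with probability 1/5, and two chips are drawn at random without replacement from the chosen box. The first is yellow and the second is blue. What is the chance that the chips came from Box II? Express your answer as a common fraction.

5/17

P(E | Box I) = 1/6; P(E | Box II) = 5/18.
P(E) = 4/5·1/6 + 1/5·5/18 = 17/90.
By Bayes' rule, P(Box II | E) = 1/18 / 17/90 = 5/17 ≈ 0.2941.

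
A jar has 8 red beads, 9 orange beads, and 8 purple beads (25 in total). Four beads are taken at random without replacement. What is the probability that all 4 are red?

7/1265

Unordered draws without replacement: count favorable combinations over C(25,4).
Favorable = C(8,4) · C(9,0) · C(8,0) = 70; total = C(25,4) = 12650.
P = 70/12650 = 7/1265 ≈ 0.0055.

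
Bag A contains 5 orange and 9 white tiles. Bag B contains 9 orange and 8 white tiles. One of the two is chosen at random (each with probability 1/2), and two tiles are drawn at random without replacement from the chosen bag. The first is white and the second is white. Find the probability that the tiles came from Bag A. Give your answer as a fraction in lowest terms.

1224/1861

P(E | Bag A) = 36/91; P(E | Bag B) = 7/34.
P(E) = 1/2·36/91 + 1/2·7/34 = 1861/6188.
By Bayes' rule, P(Bag A | E) = 18/91 / 1861/6188 = 1224/1861 ≈ 0.6577.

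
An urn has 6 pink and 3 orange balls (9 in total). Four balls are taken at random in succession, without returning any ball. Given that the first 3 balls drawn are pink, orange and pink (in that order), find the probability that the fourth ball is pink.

After removing 2 pink, 1 orange, the urn has 4 pink out of 6 remaining.
P(fourth is pink | given) = 4/6 = 2/3 ≈ 0.6667.

2/3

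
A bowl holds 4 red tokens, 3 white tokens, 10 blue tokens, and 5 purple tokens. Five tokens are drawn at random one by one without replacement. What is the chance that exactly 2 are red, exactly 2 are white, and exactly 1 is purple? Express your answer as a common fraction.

Unordered draws without replacement: count favorable combinations over C(22,5).
Favorable = C(4,2) · C(3,2) · C(10,0) · C(5,1) = 90; total = C(22,5) = 26334.
P = 90/26334 = 5/1463 ≈ 0.0034.

5/1463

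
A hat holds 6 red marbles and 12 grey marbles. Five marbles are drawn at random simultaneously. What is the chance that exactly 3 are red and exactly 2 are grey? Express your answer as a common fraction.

55/357

Unordered draws without replacement: count favorable combinations over C(18,5).
Favorable = C(6,3) · C(12,2) = 1320; total = C(18,5) = 8568.
P = 1320/8568 = 55/357 ≈ 0.1541.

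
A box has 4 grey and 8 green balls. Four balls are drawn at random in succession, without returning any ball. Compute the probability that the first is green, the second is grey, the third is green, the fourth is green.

56/495

Multiply the conditional probability of each draw in order, without replacement, so each draw removes one from its color and from the total.
P = (8/12) · (4/11) · (7/10) · (6/9) = 56/495 ≈ 0.1131.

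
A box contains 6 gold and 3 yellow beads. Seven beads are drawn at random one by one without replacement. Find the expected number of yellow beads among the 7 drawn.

7/3

By linearity of expectation, E[X] = Σ P(draw i is yellow); by symmetry each draw (even without replacement) has P(yellow) = 3/9.
E[X] = 7 · 3/9 = 7/3 ≈ 2.3333.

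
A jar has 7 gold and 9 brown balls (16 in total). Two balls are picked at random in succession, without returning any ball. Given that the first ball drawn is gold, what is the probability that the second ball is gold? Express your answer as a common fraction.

After removing 1 gold, the jar has 6 gold out of 15 remaining.
P(second is gold | given) = 6/15 = 2/5 ≈ 0.4000.

2/5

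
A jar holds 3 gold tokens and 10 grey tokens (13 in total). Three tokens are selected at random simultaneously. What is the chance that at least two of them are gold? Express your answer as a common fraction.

Sum the hypergeometric tail for j = 2,…,3 gold tokens.
Favorable = C(3,2)·C(10,1) + C(3,3)·C(10,0) = 31; total = C(13,3) = 286.
P = 31/286 = 31/286 ≈ 0.1084.

31/286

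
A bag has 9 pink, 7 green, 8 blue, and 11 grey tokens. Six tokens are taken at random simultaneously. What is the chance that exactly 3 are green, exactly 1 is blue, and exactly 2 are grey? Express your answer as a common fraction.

Unordered draws without replacement: count favorable combinations over C(35,6).
Favorable = C(9,0) · C(7,3) · C(8,1) · C(11,2) = 15400; total = C(35,6) = 1623160.
P = 15400/1623160 = 5/527 ≈ 0.0095.

5/527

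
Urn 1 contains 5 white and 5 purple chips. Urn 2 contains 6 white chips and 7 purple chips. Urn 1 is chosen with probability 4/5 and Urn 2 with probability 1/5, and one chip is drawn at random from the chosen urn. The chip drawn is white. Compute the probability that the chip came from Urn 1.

P(white | Urn 1) = 1/2; P(white | Urn 2) = 6/13.
P(white) = 4/5·1/2 + 1/5·6/13 = 32/65.
By Bayes' rule, P(Urn 1 | white) = 2/5 / 32/65 = 13/16 ≈ 0.8125.

13/16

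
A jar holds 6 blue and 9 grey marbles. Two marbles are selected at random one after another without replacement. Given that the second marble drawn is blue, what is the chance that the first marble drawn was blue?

P(first=blue and the second marble drawn is blue) = (6/15)·(5/14) = 1/7.
P(the second marble drawn is blue) = Σ over first color = 1/7 + 9/35 = 2/5.
By Bayes, P(first=blue | the second marble drawn is blue) = 1/7 / 2/5 = 5/14 ≈ 0.3571.

5/14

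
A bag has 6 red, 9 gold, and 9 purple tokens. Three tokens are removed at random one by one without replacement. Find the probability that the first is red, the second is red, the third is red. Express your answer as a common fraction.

Multiply the conditional probability of each draw in order, without replacement, so each draw removes one from its color and from the total.
P = (6/24) · (5/23) · (4/22) = 5/506 ≈ 0.0099.

5/506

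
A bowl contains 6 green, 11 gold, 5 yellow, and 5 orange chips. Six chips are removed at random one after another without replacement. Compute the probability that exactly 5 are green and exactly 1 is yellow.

1/9867

Unordered draws without replacement: count favorable combinations over C(27,6).
Favorable = C(6,5) · C(11,0) · C(5,1) · C(5,0) = 30; total = C(27,6) = 296010.
P = 30/296010 = 1/9867 ≈ 0.0001.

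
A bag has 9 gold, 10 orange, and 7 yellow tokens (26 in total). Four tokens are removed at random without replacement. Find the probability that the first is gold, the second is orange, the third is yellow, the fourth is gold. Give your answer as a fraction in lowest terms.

Multiply the conditional probability of each draw in order, without replacement, so each draw removes one from its color and from the total.
P = (9/26) · (10/25) · (7/24) · (8/23) = 21/1495 ≈ 0.0140.

21/1495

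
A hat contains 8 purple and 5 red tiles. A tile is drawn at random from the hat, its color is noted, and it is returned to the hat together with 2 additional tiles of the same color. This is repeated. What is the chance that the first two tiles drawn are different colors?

16/39

Either purple then red, or red then purple; after the first draw the total is 15.
P = (8/13)·(5/15) + (5/13)·(8/15) = 16/39 ≈ 0.4103.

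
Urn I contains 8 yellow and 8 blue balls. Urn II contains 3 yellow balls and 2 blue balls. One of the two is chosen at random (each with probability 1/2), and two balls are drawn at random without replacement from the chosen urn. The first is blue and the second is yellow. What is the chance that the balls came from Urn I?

P(E | Urn I) = 4/15; P(E | Urn II) = 3/10.
P(E) = 1/2·4/15 + 1/2·3/10 = 17/60.
By Bayes' rule, P(Urn I | E) = 2/15 / 17/60 = 8/17 ≈ 0.4706.

8/17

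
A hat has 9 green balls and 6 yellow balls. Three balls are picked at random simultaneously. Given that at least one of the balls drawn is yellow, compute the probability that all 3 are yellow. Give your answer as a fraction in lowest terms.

20/371

P(all 3 yellow) = C(6,3)/C(15,3) = 4/91; P(at least one yellow) = 1 − C(9,3)/C(15,3) = 53/65.
Since 'all 3 yellow' ⊆ 'at least one yellow', P(all 3 | at least one) = 4/91 / 53/65 = 20/371 ≈ 0.0539.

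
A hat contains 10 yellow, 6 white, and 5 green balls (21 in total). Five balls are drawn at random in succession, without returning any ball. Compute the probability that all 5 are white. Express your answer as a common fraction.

Unordered draws without replacement: count favorable combinations over C(21,5).
Favorable = C(10,0) · C(6,5) · C(5,0) = 6; total = C(21,5) = 20349.
P = 6/20349 = 2/6783 ≈ 0.0003.

2/6783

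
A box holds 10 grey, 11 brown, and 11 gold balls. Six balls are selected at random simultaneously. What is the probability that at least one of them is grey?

39599/43152

Use the complement: P(at least one grey) = 1 − P(no grey).
P(none) = C(22,6)/C(32,6) = 74613/906192.
So P = 1 − 74613/906192 = 39599/43152 ≈ 0.9177.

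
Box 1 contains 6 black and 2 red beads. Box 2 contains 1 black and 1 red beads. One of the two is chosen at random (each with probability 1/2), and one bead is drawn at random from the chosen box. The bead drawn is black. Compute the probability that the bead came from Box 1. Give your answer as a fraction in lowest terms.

3/5

P(black | Box 1) = 3/4; P(black | Box 2) = 1/2.
P(black) = 1/2·3/4 + 1/2·1/2 = 5/8.
By Bayes' rule, P(Box 1 | black) = 3/8 / 5/8 = 3/5 ≈ 0.6000.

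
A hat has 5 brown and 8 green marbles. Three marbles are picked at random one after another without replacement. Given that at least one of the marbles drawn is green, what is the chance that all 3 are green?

P(all 3 green) = C(8,3)/C(13,3) = 28/143; P(at least one green) = 1 − C(5,3)/C(13,3) = 138/143.
Since 'all 3 green' ⊆ 'at least one green', P(all 3 | at least one) = 28/143 / 138/143 = 14/69 ≈ 0.2029.

14/69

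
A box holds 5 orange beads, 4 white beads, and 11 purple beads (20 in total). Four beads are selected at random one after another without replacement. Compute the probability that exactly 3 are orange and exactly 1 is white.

8/969

Unordered draws without replacement: count favorable combinations over C(20,4).
Favorable = C(5,3) · C(4,1) · C(11,0) = 40; total = C(20,4) = 4845.
P = 40/4845 = 8/969 ≈ 0.0083.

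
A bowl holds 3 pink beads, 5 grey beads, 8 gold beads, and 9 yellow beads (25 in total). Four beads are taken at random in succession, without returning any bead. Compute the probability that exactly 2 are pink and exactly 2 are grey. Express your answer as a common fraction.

Unordered draws without replacement: count favorable combinations over C(25,4).
Favorable = C(3,2) · C(5,2) · C(8,0) · C(9,0) = 30; total = C(25,4) = 12650.
P = 30/12650 = 3/1265 ≈ 0.0024.

3/1265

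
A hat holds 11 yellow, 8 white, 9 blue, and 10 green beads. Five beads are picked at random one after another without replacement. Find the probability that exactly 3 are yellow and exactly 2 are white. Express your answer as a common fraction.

110/11951

Unordered draws without replacement: count favorable combinations over C(38,5).
Favorable = C(11,3) · C(8,2) · C(9,0) · C(10,0) = 4620; total = C(38,5) = 501942.
P = 4620/501942 = 110/11951 ≈ 0.0092.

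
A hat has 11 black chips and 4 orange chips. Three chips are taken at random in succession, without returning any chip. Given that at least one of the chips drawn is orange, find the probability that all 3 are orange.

2/145

P(all 3 orange) = C(4,3)/C(15,3) = 4/455; P(at least one orange) = 1 − C(11,3)/C(15,3) = 58/91.
Since 'all 3 orange' ⊆ 'at least one orange', P(all 3 | at least one) = 4/455 / 58/91 = 2/145 ≈ 0.0138.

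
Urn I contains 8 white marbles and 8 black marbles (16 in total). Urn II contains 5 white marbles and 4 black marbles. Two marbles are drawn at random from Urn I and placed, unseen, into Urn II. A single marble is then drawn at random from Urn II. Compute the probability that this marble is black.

Condition on how many of the transferred marbles are black (from Urn I: 8 black of 16; then Urn II has 11 total).
  0 black: C(8,0)C(8,2)/C(16,2) = 7/30; then P = 4/11
  1 black: C(8,1)C(8,1)/C(16,2) = 8/15; then P = 5/11
  2 black: C(8,2)C(8,0)/C(16,2) = 7/30; then P = 6/11
P(black from Urn II) = 5/11 ≈ 0.4545.

5/11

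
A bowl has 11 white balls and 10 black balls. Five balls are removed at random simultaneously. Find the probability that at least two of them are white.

Sum the hypergeometric tail for j = 2,…,5 white balls.
Favorable = C(11,2)·C(10,3) + C(11,3)·C(10,2) + C(11,4)·C(10,1) + C(11,5)·C(10,0) = 17787; total = C(21,5) = 20349.
P = 17787/20349 = 847/969 ≈ 0.8741.

847/969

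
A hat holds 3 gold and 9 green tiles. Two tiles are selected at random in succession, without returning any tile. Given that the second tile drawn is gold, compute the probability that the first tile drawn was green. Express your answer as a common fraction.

P(first=green and the second tile drawn is gold) = (9/12)·(3/11) = 9/44.
P(the second tile drawn is gold) = Σ over first color = 1/22 + 9/44 = 1/4.
By Bayes, P(first=green | the second tile drawn is gold) = 9/44 / 1/4 = 9/11 ≈ 0.8182.

9/11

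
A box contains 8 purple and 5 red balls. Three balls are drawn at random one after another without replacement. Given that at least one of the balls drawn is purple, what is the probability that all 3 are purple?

14/69

P(all 3 purple) = C(8,3)/C(13,3) = 28/143; P(at least one purple) = 1 − C(5,3)/C(13,3) = 138/143.
Since 'all 3 purple' ⊆ 'at least one purple', P(all 3 | at least one) = 28/143 / 138/143 = 14/69 ≈ 0.2029.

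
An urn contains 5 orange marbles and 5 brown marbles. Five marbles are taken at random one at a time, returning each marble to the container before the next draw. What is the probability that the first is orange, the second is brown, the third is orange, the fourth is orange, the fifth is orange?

1/32

Multiply the conditional probability of each draw in order, with replacement (the composition resets each draw).
P = (5/10) · (5/10) · (5/10) · (5/10) · (5/10) = 1/32 ≈ 0.0312.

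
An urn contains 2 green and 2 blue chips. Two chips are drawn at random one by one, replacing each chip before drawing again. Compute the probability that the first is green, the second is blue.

Multiply the conditional probability of each draw in order, with replacement (the composition resets each draw).
P = (2/4) · (2/4) = 1/4 ≈ 0.2500.

1/4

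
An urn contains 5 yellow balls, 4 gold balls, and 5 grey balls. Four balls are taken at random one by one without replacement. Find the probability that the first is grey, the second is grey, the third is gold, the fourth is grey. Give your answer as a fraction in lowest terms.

10/1001

Multiply the conditional probability of each draw in order, without replacement, so each draw removes one from its color and from the total.
P = (5/14) · (4/13) · (4/12) · (3/11) = 10/1001 ≈ 0.0100.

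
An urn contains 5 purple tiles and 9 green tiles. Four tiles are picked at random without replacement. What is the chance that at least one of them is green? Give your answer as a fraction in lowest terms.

Use the complement: P(at least one green) = 1 − P(no green).
P(none) = C(5,4)/C(14,4) = 5/1001.
So P = 1 − 5/1001 = 996/1001 ≈ 0.9950.

996/1001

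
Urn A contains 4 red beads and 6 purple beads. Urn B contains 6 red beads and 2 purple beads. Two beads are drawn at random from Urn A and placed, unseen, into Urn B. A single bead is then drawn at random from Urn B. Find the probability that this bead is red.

17/25

Condition on how many of the transferred beads are red (from Urn A: 4 red of 10; then Urn B has 10 total).
  0 red: C(4,0)C(6,2)/C(10,2) = 1/3; then P = 6/10
  1 red: C(4,1)C(6,1)/C(10,2) = 8/15; then P = 7/10
  2 red: C(4,2)C(6,0)/C(10,2) = 2/15; then P = 8/10
P(red from Urn B) = 17/25 ≈ 0.6800.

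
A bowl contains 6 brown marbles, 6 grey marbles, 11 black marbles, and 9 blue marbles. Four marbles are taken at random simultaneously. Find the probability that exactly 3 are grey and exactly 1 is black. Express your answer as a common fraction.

Unordered draws without replacement: count favorable combinations over C(32,4).
Favorable = C(6,0) · C(6,3) · C(11,1) · C(9,0) = 220; total = C(32,4) = 35960.
P = 220/35960 = 11/1798 ≈ 0.0061.

11/1798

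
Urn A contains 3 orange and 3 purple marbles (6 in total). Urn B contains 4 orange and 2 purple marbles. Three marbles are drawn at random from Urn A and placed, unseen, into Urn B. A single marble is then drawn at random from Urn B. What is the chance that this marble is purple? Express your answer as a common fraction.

7/18

Condition on how many of the transferred marbles are purple (from Urn A: 3 purple of 6; then Urn B has 9 total).
  0 purple: C(3,0)C(3,3)/C(6,3) = 1/20; then P = 2/9
  1 purple: C(3,1)C(3,2)/C(6,3) = 9/20; then P = 3/9
  2 purple: C(3,2)C(3,1)/C(6,3) = 9/20; then P = 4/9
  3 purple: C(3,3)C(3,0)/C(6,3) = 1/20; then P = 5/9
P(purple from Urn B) = 7/18 ≈ 0.3889.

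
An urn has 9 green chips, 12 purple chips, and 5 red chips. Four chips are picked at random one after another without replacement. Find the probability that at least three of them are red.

Sum the hypergeometric tail for j = 3,…,4 red chips.
Favorable = C(5,3)·C(21,1) + C(5,4)·C(21,0) = 215; total = C(26,4) = 14950.
P = 215/14950 = 43/2990 ≈ 0.0144.

43/2990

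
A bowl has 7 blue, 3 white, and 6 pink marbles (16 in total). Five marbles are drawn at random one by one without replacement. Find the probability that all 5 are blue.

Unordered draws without replacement: count favorable combinations over C(16,5).
Favorable = C(7,5) · C(3,0) · C(6,0) = 21; total = C(16,5) = 4368.
P = 21/4368 = 1/208 ≈ 0.0048.

1/208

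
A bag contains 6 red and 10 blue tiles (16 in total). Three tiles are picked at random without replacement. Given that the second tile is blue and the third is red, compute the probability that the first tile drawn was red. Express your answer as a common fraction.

P(first=red and the second tile is blue and the third is red) = (6/16)·(10/15)·(5/14) = 5/56.
P(E) = Σ over first color = 5/56 + 9/56 = 1/4.
By Bayes, P(first=red | E) = 5/56 / 1/4 = 5/14 ≈ 0.3571.

5/14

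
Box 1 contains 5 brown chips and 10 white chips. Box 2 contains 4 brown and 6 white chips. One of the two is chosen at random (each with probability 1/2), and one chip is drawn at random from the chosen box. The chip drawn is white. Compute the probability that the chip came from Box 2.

9/19

P(white | Box 1) = 2/3; P(white | Box 2) = 3/5.
P(white) = 1/2·2/3 + 1/2·3/5 = 19/30.
By Bayes' rule, P(Box 2 | white) = 3/10 / 19/30 = 9/19 ≈ 0.4737.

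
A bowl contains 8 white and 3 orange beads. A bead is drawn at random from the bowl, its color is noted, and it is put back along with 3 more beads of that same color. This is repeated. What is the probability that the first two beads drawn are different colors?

Either orange then white, or white then orange; after the first draw the total is 14.
P = (3/11)·(8/14) + (8/11)·(3/14) = 24/77 ≈ 0.3117.

24/77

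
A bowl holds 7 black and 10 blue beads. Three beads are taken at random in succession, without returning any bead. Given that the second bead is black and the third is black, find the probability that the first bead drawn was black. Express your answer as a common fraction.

P(first=black and the second bead is black and the third is black) = (7/17)·(6/16)·(5/15) = 7/136.
P(E) = Σ over first color = 7/136 + 7/68 = 21/136.
By Bayes, P(first=black | E) = 7/136 / 21/136 = 1/3 ≈ 0.3333.

1/3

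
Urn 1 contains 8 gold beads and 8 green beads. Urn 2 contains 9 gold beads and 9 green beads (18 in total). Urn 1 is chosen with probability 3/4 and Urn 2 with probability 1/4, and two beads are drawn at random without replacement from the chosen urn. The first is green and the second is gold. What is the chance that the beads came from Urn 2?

45/181

P(E | Urn 1) = 4/15; P(E | Urn 2) = 9/34.
P(E) = 3/4·4/15 + 1/4·9/34 = 181/680.
By Bayes' rule, P(Urn 2 | E) = 9/136 / 181/680 = 45/181 ≈ 0.2486.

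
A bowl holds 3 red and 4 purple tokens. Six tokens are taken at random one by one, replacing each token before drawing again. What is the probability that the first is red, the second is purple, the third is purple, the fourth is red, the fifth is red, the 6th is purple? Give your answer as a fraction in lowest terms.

Multiply the conditional probability of each draw in order, with replacement (the composition resets each draw).
P = (3/7) · (4/7) · (4/7) · (3/7) · (3/7) · (4/7) = 1728/117649 ≈ 0.0147.

1728/117649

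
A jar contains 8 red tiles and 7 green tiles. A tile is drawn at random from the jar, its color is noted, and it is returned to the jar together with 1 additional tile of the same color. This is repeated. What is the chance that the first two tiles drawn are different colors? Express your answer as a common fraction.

Either red then green, or green then red; after the first draw the total is 16.
P = (8/15)·(7/16) + (7/15)·(8/16) = 7/15 ≈ 0.4667.

7/15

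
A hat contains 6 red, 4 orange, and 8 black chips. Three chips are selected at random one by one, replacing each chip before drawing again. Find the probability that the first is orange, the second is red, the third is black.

Multiply the conditional probability of each draw in order, with replacement (the composition resets each draw).
P = (4/18) · (6/18) · (8/18) = 8/243 ≈ 0.0329.

8/243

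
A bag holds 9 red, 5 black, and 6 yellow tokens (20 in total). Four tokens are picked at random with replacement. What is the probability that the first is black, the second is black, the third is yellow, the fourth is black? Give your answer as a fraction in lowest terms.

Multiply the conditional probability of each draw in order, with replacement (the composition resets each draw).
P = (5/20) · (5/20) · (6/20) · (5/20) = 3/640 ≈ 0.0047.

3/640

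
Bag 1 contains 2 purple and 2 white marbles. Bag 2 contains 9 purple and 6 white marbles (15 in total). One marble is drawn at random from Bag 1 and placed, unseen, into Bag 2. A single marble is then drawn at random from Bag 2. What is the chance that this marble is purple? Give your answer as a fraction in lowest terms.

Condition on how many of the transferred marbles are purple (from Bag 1: 2 purple of 4; then Bag 2 has 16 total).
  0 purple: C(2,0)C(2,1)/C(4,1) = 1/2; then P = 9/16
  1 purple: C(2,1)C(2,0)/C(4,1) = 1/2; then P = 10/16
P(purple from Bag 2) = 19/32 ≈ 0.5938.

19/32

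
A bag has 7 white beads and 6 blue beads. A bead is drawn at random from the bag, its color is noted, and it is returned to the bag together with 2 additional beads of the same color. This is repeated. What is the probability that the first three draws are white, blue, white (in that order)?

Track the composition after each reinforcement of +2.
P = (7/13) · (6/15) · (9/17) = 126/1105 ≈ 0.1140.

126/1105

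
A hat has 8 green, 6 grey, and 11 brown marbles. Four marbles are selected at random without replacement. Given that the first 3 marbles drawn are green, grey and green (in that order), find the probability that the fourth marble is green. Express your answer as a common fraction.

After removing 2 green, 1 grey, the hat has 6 green out of 22 remaining.
P(fourth is green | given) = 6/22 = 3/11 ≈ 0.2727.

3/11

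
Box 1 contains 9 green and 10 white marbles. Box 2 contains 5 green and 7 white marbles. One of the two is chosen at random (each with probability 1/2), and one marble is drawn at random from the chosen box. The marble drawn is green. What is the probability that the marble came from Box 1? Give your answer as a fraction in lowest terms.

108/203

P(green | Box 1) = 9/19; P(green | Box 2) = 5/12.
P(green) = 1/2·9/19 + 1/2·5/12 = 203/456.
By Bayes' rule, P(Box 1 | green) = 9/38 / 203/456 = 108/203 ≈ 0.5320.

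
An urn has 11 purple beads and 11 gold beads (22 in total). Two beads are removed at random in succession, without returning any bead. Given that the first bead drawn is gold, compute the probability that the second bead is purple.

After removing 1 gold, the urn has 11 purple out of 21 remaining.
P(second is purple | given) = 11/21 ≈ 0.5238.

11/21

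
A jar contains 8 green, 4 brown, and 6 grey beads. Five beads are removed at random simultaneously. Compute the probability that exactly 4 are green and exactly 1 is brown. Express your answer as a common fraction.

5/153

Unordered draws without replacement: count favorable combinations over C(18,5).
Favorable = C(8,4) · C(4,1) · C(6,0) = 280; total = C(18,5) = 8568.
P = 280/8568 = 5/153 ≈ 0.0327.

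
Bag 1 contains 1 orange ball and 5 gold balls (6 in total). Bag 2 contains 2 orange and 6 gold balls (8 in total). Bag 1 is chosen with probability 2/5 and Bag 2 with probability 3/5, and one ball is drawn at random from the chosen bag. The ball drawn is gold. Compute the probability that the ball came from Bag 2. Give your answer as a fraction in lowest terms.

P(gold | Bag 1) = 5/6; P(gold | Bag 2) = 3/4.
P(gold) = 2/5·5/6 + 3/5·3/4 = 47/60.
By Bayes' rule, P(Bag 2 | gold) = 9/20 / 47/60 = 27/47 ≈ 0.5745.

27/47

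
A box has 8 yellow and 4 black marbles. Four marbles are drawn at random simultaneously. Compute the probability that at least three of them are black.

1/15

Sum the hypergeometric tail for j = 3,…,4 black marbles.
Favorable = C(4,3)·C(8,1) + C(4,4)·C(8,0) = 33; total = C(12,4) = 495.
P = 33/495 = 1/15 ≈ 0.0667.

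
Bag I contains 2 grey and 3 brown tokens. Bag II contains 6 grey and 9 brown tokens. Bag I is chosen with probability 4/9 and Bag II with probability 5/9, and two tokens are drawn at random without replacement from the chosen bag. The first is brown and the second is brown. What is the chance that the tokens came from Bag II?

10/17

P(E | Bag I) = 3/10; P(E | Bag II) = 12/35.
P(E) = 4/9·3/10 + 5/9·12/35 = 34/105.
By Bayes' rule, P(Bag II | E) = 4/21 / 34/105 = 10/17 ≈ 0.5882.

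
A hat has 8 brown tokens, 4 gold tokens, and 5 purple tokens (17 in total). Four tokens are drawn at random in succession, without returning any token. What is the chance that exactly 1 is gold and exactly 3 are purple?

Unordered draws without replacement: count favorable combinations over C(17,4).
Favorable = C(8,0) · C(4,1) · C(5,3) = 40; total = C(17,4) = 2380.
P = 40/2380 = 2/119 ≈ 0.0168.

2/119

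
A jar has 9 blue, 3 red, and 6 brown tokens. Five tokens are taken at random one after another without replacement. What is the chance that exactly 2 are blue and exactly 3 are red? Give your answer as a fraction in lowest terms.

Unordered draws without replacement: count favorable combinations over C(18,5).
Favorable = C(9,2) · C(3,3) · C(6,0) = 36; total = C(18,5) = 8568.
P = 36/8568 = 1/238 ≈ 0.0042.

1/238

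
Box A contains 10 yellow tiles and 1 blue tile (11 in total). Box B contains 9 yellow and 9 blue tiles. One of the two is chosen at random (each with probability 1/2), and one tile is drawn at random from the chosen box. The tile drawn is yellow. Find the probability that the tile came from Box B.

11/31

P(yellow | Box A) = 10/11; P(yellow | Box B) = 1/2.
P(yellow) = 1/2·10/11 + 1/2·1/2 = 31/44.
By Bayes' rule, P(Box B | yellow) = 1/4 / 31/44 = 11/31 ≈ 0.3548.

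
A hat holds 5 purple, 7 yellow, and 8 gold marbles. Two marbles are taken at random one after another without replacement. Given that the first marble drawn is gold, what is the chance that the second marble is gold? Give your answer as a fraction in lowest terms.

7/19

After removing 1 gold, the hat has 7 gold out of 19 remaining.
P(second is gold | given) = 7/19 ≈ 0.3684.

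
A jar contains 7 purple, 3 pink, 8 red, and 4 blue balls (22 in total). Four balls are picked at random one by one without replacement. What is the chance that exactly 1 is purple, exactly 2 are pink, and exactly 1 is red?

24/1045

Unordered draws without replacement: count favorable combinations over C(22,4).
Favorable = C(7,1) · C(3,2) · C(8,1) · C(4,0) = 168; total = C(22,4) = 7315.
P = 168/7315 = 24/1045 ≈ 0.0230.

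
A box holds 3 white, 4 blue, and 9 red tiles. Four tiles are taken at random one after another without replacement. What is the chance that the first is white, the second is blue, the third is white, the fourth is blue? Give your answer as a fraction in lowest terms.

3/1820

Multiply the conditional probability of each draw in order, without replacement, so each draw removes one from its color and from the total.
P = (3/16) · (4/15) · (2/14) · (3/13) = 3/1820 ≈ 0.0016.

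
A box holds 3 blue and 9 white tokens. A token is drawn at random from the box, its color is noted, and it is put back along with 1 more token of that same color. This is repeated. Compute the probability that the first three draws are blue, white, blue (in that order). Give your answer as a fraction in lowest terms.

Track the composition after each reinforcement of +1.
P = (3/12) · (9/13) · (4/14) = 9/182 ≈ 0.0495.

9/182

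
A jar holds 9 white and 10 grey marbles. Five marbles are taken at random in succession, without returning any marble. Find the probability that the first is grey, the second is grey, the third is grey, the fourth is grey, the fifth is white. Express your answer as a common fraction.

21/646

Multiply the conditional probability of each draw in order, without replacement, so each draw removes one from its color and from the total.
P = (10/19) · (9/18) · (8/17) · (7/16) · (9/15) = 21/646 ≈ 0.0325.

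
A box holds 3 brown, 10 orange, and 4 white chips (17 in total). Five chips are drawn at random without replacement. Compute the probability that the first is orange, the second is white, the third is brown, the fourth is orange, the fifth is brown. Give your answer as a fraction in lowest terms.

9/3094

Multiply the conditional probability of each draw in order, without replacement, so each draw removes one from its color and from the total.
P = (10/17) · (4/16) · (3/15) · (9/14) · (2/13) = 9/3094 ≈ 0.0029.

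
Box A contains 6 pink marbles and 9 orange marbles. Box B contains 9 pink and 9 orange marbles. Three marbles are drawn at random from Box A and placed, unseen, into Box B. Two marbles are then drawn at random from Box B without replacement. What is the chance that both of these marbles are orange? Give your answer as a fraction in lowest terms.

Condition on how many of the transferred marbles are orange (from Box A: 9 orange of 15; then Box B has 21 total).
  0 orange: C(9,0)C(6,3)/C(15,3) = 4/91; then P = C(9,2)/C(21,2) = 6/35
  1 orange: C(9,1)C(6,2)/C(15,3) = 27/91; then P = C(10,2)/C(21,2) = 3/14
  2 orange: C(9,2)C(6,1)/C(15,3) = 216/455; then P = C(11,2)/C(21,2) = 11/42
  3 orange: C(9,3)C(6,0)/C(15,3) = 12/65; then P = C(12,2)/C(21,2) = 11/35
P(both orange) = 621/2450 ≈ 0.2535.

621/2450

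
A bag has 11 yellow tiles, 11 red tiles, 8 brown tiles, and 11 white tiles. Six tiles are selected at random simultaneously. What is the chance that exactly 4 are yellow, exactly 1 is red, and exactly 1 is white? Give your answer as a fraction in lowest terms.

6655/749398

Unordered draws without replacement: count favorable combinations over C(41,6).
Favorable = C(11,4) · C(11,1) · C(8,0) · C(11,1) = 39930; total = C(41,6) = 4496388.
P = 39930/4496388 = 6655/749398 ≈ 0.0089.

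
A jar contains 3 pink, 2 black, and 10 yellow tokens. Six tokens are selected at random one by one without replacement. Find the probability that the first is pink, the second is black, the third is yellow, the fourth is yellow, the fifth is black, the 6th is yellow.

6/5005

Multiply the conditional probability of each draw in order, without replacement, so each draw removes one from its color and from the total.
P = (3/15) · (2/14) · (10/13) · (9/12) · (1/11) · (8/10) = 6/5005 ≈ 0.0012.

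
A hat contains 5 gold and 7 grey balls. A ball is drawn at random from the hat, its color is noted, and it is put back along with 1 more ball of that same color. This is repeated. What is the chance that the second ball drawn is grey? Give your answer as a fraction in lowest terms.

Condition on the first draw. If first is grey (prob 7/12), second-grey has prob (8)/(13); if not (prob 5/12), it has prob 7/(13).
P = (7/12)·(8/13) + (5/12)·(7/13) = 7/12 ≈ 0.5833.

7/12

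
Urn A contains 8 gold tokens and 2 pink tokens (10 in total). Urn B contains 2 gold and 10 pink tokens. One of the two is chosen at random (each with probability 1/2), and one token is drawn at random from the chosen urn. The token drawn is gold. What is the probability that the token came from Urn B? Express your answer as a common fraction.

5/29

P(gold | Urn A) = 4/5; P(gold | Urn B) = 1/6.
P(gold) = 1/2·4/5 + 1/2·1/6 = 29/60.
By Bayes' rule, P(Urn B | gold) = 1/12 / 29/60 = 5/29 ≈ 0.1724.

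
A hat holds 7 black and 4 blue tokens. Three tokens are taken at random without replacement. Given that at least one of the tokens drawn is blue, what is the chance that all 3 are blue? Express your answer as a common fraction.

2/65

P(all 3 blue) = C(4,3)/C(11,3) = 4/165; P(at least one blue) = 1 − C(7,3)/C(11,3) = 26/33.
Since 'all 3 blue' ⊆ 'at least one blue', P(all 3 | at least one) = 4/165 / 26/33 = 2/65 ≈ 0.0308.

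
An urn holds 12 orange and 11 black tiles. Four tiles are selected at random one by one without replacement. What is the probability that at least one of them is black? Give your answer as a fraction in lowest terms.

Use the complement: P(at least one black) = 1 − P(no black).
P(none) = C(12,4)/C(23,4) = 495/8855.
So P = 1 − 495/8855 = 152/161 ≈ 0.9441.

152/161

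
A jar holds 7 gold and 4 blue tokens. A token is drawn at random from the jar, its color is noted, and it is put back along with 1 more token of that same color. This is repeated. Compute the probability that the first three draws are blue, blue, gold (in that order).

Track the composition after each reinforcement of +1.
P = (4/11) · (5/12) · (7/13) = 35/429 ≈ 0.0816.

35/429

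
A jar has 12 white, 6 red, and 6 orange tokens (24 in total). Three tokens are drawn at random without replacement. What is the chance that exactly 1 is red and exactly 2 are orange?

45/1012

Unordered draws without replacement: count favorable combinations over C(24,3).
Favorable = C(12,0) · C(6,1) · C(6,2) = 90; total = C(24,3) = 2024.
P = 90/2024 = 45/1012 ≈ 0.0445.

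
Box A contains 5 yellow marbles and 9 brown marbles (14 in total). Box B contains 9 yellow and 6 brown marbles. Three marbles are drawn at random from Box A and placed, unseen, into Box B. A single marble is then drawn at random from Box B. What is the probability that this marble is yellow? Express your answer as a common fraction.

Condition on how many of the transferred marbles are yellow (from Box A: 5 yellow of 14; then Box B has 18 total).
  0 yellow: C(5,0)C(9,3)/C(14,3) = 3/13; then P = 9/18
  1 yellow: C(5,1)C(9,2)/C(14,3) = 45/91; then P = 10/18
  2 yellow: C(5,2)C(9,1)/C(14,3) = 45/182; then P = 11/18
  3 yellow: C(5,3)C(9,0)/C(14,3) = 5/182; then P = 12/18
P(yellow from Box B) = 47/84 ≈ 0.5595.

47/84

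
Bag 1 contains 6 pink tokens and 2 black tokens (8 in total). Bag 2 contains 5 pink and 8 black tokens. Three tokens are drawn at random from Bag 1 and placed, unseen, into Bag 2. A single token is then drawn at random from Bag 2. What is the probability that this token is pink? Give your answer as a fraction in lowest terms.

29/64

Condition on how many of the transferred tokens are pink (from Bag 1: 6 pink of 8; then Bag 2 has 16 total).
  1 pink: C(6,1)C(2,2)/C(8,3) = 3/28; then P = 6/16
  2 pink: C(6,2)C(2,1)/C(8,3) = 15/28; then P = 7/16
  3 pink: C(6,3)C(2,0)/C(8,3) = 5/14; then P = 8/16
P(pink from Bag 2) = 29/64 ≈ 0.4531.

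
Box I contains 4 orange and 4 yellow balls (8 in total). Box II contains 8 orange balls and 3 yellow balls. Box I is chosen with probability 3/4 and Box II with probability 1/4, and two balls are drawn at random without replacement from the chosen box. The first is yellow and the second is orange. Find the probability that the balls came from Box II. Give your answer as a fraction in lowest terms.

14/69

P(E | Box I) = 2/7; P(E | Box II) = 12/55.
P(E) = 3/4·2/7 + 1/4·12/55 = 207/770.
By Bayes' rule, P(Box II | E) = 3/55 / 207/770 = 14/69 ≈ 0.2029.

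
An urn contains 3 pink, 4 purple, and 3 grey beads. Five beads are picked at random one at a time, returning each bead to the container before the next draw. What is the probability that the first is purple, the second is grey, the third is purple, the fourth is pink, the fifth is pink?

27/6250

Multiply the conditional probability of each draw in order, with replacement (the composition resets each draw).
P = (4/10) · (3/10) · (4/10) · (3/10) · (3/10) = 27/6250 ≈ 0.0043.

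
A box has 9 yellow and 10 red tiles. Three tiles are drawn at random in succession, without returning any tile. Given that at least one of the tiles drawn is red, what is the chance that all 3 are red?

8/59

P(all 3 red) = C(10,3)/C(19,3) = 40/323; P(at least one red) = 1 − C(9,3)/C(19,3) = 295/323.
Since 'all 3 red' ⊆ 'at least one red', P(all 3 | at least one) = 40/323 / 295/323 = 8/59 ≈ 0.1356.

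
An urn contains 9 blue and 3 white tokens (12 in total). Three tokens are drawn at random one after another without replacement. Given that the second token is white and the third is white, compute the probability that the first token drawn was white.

1/10

P(first=white and the second token is white and the third is white) = (3/12)·(2/11)·(1/10) = 1/220.
P(E) = Σ over first color = 9/220 + 1/220 = 1/22.
By Bayes, P(first=white | E) = 1/220 / 1/22 = 1/10 ≈ 0.1000.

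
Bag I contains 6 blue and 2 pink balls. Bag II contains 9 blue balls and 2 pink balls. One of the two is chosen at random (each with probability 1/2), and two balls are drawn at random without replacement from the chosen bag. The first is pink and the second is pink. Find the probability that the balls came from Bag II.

P(E | Bag I) = 1/28; P(E | Bag II) = 1/55.
P(E) = 1/2·1/28 + 1/2·1/55 = 83/3080.
By Bayes' rule, P(Bag II | E) = 1/110 / 83/3080 = 28/83 ≈ 0.3373.

28/83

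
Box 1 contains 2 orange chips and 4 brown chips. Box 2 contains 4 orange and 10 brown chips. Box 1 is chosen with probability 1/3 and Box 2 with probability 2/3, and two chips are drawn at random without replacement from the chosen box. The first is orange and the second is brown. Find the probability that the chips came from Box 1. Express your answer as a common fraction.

91/241

P(E | Box 1) = 4/15; P(E | Box 2) = 20/91.
P(E) = 1/3·4/15 + 2/3·20/91 = 964/4095.
By Bayes' rule, P(Box 1 | E) = 4/45 / 964/4095 = 91/241 ≈ 0.3776.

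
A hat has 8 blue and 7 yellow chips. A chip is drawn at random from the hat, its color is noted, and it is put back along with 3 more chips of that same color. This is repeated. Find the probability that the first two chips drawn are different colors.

56/135

Either blue then yellow, or yellow then blue; after the first draw the total is 18.
P = (8/15)·(7/18) + (7/15)·(8/18) = 56/135 ≈ 0.4148.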